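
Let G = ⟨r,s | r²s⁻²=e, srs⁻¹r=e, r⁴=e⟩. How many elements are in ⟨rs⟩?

|⟨rs⟩| equals the order of rs. Compute successive powers until reaching e:
  (rs)¹ = rs, (rs)² = r², (rs)³ = rs⁻¹, (rs)⁴ = e.
The smallest positive k with (rs)ᵏ = e is 4, so |⟨rs⟩| = 4.

Answer: 4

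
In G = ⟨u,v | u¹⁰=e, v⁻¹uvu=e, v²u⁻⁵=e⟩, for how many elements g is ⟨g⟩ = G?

⟨g⟩ = G would require ord(g) = |G| = 20, but the maximum element order in G is 10 < 20. So G is not cyclic and no single element generates it: the count is 0.

Answer: 0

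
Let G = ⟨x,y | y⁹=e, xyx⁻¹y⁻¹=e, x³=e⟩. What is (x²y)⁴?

Compute successive powers of (x²y), reducing at each step:
  (x²y)²: (x²y) · x² = xy;   (xy) · y = xy²
  (x²y)³: (xy²) · x² = y²;   (y²) · y = y³
  (x²y)⁴: (y³) · x² = x²y³;   (x²y³) · y = x²y⁴

Answer: x²y⁴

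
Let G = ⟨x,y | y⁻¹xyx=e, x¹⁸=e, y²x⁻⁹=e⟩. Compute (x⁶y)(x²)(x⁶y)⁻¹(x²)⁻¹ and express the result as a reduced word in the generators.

[(x⁶y), (x²)] = (x⁶y)·(x²)·(x⁶y)⁻¹·(x²)⁻¹.
  (x⁶y) · (x²) = x⁴y
  (x⁴y) · (x⁶y⁻¹) = x¹⁶
  (x¹⁶) · (x¹⁶) = x¹⁴

Answer: x¹⁴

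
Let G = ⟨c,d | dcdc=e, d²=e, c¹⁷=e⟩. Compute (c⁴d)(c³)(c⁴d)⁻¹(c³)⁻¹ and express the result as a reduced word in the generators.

[(c⁴d), (c³)] = (c⁴d)·(c³)·(c⁴d)⁻¹·(c³)⁻¹.
  (c⁴d) · (c³) = cd
  (cd) · (c⁴d) = c¹⁴
  (c¹⁴) · (c¹⁴) = c¹¹

Answer: c¹¹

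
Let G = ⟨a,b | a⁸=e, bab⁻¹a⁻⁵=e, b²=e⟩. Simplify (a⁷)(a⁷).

Compute (a⁷) · (a⁷) by multiplying left to right and reducing via the relations at each step:
  (a⁷) · a⁷ = a⁶

Answer: a⁶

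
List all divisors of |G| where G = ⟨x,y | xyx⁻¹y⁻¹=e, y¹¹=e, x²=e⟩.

|G| = 22 = 2 · 11. By Lagrange's theorem the order of any subgroup divides 22; the divisors of 22 are 1, 2, 11, 22.

Answer: 1, 2, 11, 22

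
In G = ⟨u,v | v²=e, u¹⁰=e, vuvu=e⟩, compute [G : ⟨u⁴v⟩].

First find ord(u⁴v) by computing successive powers:
  (u⁴v)¹ = u⁴v, (u⁴v)² = e.
So |⟨u⁴v⟩| = ord(u⁴v) = 2. With |G| = 20, by Lagrange [G : ⟨u⁴v⟩] = 20/2 = 10.

Answer: 10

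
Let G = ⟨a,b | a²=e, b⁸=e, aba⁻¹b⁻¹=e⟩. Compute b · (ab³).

Compute b · (ab³) by multiplying left to right and reducing via the relations at each step:
  b · a = ab
  (ab) · b³ = ab⁴

Answer: ab⁴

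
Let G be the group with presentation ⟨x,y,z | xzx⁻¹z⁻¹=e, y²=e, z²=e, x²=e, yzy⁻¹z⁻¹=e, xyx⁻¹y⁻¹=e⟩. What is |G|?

Enumerate words in the generators, reducing via the relations: the distinct elements are
  {e, x, y, z, xy, xz, yz, xyz}.
No further products give new elements, so |G| = 8.

Answer: 8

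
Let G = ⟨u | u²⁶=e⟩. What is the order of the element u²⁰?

Compute successive powers until reaching e:
  (u²⁰)¹ = u²⁰, (u²⁰)² = u¹⁴, (u²⁰)³ = u⁸, (u²⁰)⁴ = u², (u²⁰)⁵ = u²², (u²⁰)⁶ = u¹⁶, (u²⁰)⁷ = u¹⁰, (u²⁰)⁸ = u⁴, (u²⁰)⁹ = u²⁴, (u²⁰)¹⁰ = u¹⁸, (u²⁰)¹¹ = u¹², (u²⁰)¹² = u⁶, (u²⁰)¹³ = e.
The smallest positive k with (u²⁰)ᵏ = e is 13.

Answer: 13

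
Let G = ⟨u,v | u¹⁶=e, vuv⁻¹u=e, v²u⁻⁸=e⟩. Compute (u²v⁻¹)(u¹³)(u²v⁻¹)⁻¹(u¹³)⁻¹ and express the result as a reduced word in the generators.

[(u²v⁻¹), (u¹³)] = (u²v⁻¹)·(u¹³)·(u²v⁻¹)⁻¹·(u¹³)⁻¹.
  (u²v⁻¹) · (u¹³) = u⁵v⁻¹
  (u⁵v⁻¹) · (u²v) = u³
  (u³) · (u³) = u⁶

Answer: u⁶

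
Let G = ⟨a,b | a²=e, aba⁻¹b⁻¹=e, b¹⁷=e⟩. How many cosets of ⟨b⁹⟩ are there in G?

First find ord(b⁹) by computing successive powers:
  (b⁹)¹ = b⁹, (b⁹)² = b, (b⁹)³ = b¹⁰, (b⁹)⁴ = b², (b⁹)⁵ = b¹¹, (b⁹)⁶ = b³, (b⁹)⁷ = b¹², (b⁹)⁸ = b⁴, (b⁹)⁹ = b¹³, (b⁹)¹⁰ = b⁵, (b⁹)¹¹ = b¹⁴, (b⁹)¹² = b⁶, (b⁹)¹³ = b¹⁵, (b⁹)¹⁴ = b⁷, (b⁹)¹⁵ = b¹⁶, (b⁹)¹⁶ = b⁸, (b⁹)¹⁷ = e.
So |⟨b⁹⟩| = ord(b⁹) = 17. With |G| = 34, by Lagrange [G : ⟨b⁹⟩] = 34/17 = 2.

Answer: 2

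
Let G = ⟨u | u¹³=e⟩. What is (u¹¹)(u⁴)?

Compute (u¹¹) · (u⁴) by multiplying left to right and reducing via the relations at each step:
  (u¹¹) · u⁴ = u²

Answer: u²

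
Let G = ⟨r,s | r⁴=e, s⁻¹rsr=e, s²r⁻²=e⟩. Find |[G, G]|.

G' = [G, G] is generated by all commutators. The generator-pair commutators are: [r, s] = r².
The subgroup they normally generate is {e, r²}, of order 2.
Check: |G/G'| = 8/2 = 4 is the order of the abelianisation.

Answer: 2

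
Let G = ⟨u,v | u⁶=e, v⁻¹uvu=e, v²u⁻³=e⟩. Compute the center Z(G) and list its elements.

An element z ∈ Z(G) iff z commutes with every generator.
For example u³ is central: (u³)·u = u⁴ = u·(u³); (u³)·v = v⁻¹ = v·(u³).
Whereas u ∉ Z(G) since u·v = uv ≠ u²v⁻¹ = v·u.
Checking each of the 12 elements this way gives Z(G) = {e, u³}, of order 2.

Answer: {e, u³}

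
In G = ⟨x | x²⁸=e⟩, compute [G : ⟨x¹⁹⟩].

First find ord(x¹⁹) by computing successive powers:
  (x¹⁹)¹ = x¹⁹, (x¹⁹)² = x¹⁰, (x¹⁹)³ = x, (x¹⁹)⁴ = x²⁰, (x¹⁹)⁵ = x¹¹, (x¹⁹)⁶ = x², (x¹⁹)⁷ = x²¹, (x¹⁹)⁸ = x¹², (x¹⁹)⁹ = x³, (x¹⁹)¹⁰ = x²², (x¹⁹)¹¹ = x¹³, (x¹⁹)¹² = x⁴, (x¹⁹)¹³ = x²³, (x¹⁹)¹⁴ = x¹⁴, (x¹⁹)¹⁵ = x⁵, (x¹⁹)¹⁶ = x²⁴, (x¹⁹)¹⁷ = x¹⁵, (x¹⁹)¹⁸ = x⁶, (x¹⁹)¹⁹ = x²⁵, (x¹⁹)²⁰ = x¹⁶, (x¹⁹)²¹ = x⁷, (x¹⁹)²² = x²⁶, (x¹⁹)²³ = x¹⁷, (x¹⁹)²⁴ = x⁸, (x¹⁹)²⁵ = x²⁷, (x¹⁹)²⁶ = x¹⁸, (x¹⁹)²⁷ = x⁹, (x¹⁹)²⁸ = e.
So |⟨x¹⁹⟩| = ord(x¹⁹) = 28. With |G| = 28, by Lagrange [G : ⟨x¹⁹⟩] = 28/28 = 1.

Answer: 1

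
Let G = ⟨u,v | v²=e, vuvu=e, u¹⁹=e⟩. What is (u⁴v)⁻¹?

The order of (u⁴v) is 2 (smallest k with (u⁴v)ᵏ = e), so (u⁴v)⁻¹ = (u⁴v)¹ = u⁴v.
Check: (u⁴v) · (u⁴v) → (u⁴v) · u⁴ = v;   v · v = e, giving e as required.

Answer: u⁴v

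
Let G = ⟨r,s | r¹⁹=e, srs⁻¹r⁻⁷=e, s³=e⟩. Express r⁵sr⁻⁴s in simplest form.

Multiply left to right, reducing at each step:
  (r⁵) · s = r⁵s
  (r⁵s) · r⁻⁴ = r¹⁵s
  (r¹⁵s) · s = r¹⁵s²

Answer: r¹⁵s²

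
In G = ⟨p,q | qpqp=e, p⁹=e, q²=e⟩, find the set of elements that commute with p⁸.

⟨p⁸⟩ ⊆ C_G(p⁸) since powers of p⁸ commute with p⁸; so |C_G(p⁸)| ≥ |⟨p⁸⟩| = 9.
By orbit–stabilizer, |C_G(p⁸)| = |G| / |conj. class of p⁸| = 18 / 2 = 9.
The 9 elements commuting with p⁸ are {e, p, p², p³, p⁴, p⁵, p⁶, p⁷, p⁸}.

Answer: {e, p, p², p³, p⁴, p⁵, p⁶, p⁷, p⁸}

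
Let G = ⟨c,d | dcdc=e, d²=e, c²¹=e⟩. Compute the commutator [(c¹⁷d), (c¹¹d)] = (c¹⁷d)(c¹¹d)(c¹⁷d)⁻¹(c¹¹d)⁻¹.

[(c¹⁷d), (c¹¹d)] = (c¹⁷d)·(c¹¹d)·(c¹⁷d)⁻¹·(c¹¹d)⁻¹.
  (c¹⁷d) · (c¹¹d) = c⁶
  (c⁶) · (c¹⁷d) = c²d
  (c²d) · (c¹¹d) = c¹²

Answer: c¹²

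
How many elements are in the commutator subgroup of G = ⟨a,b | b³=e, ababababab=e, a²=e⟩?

G' = [G, G] is generated by all commutators. The generator-pair commutators are: [a, b] = abab².
The subgroup they normally generate is {e, a, b, b², ab, aba, abab, ababa, b²ab²a, b²ab², b²a, ab², ba, bab, baba, ab²ab²a, ab²ab², ab²a, b²ab, b²aba, b²abab, bab²ab², bab²a, bab², abab², ab²ab, ab²aba, ab²abab, abab²ab², abab²a, b²ab²ab, abab²ab, abab²aba, abab²abab, b²ab²abab², b²ab²aba, b²ab²abab, b²abab²ab², b²abab²a, b²abab², babab², bab²ab, bab²aba, bab²abab, babab²ab², babab²a, babab²ab, ab²abab²ab², ab²abab²a, ab²abab², b²abab²ab, b²abab²aba, bab²abab²a, bab²abab², ab²abab²ab, ab²abab²aba, abab²abab²a, abab²abab², abab²abab²ab, bab²abab²ab}, of order 60.
Check: |G/G'| = 60/60 = 1 is the order of the abelianisation.

Answer: 60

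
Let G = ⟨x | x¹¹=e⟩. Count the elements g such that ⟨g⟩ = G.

G is cyclic of order 11. An element generates G iff its order is 11, and a cyclic group of order 11 has exactly φ(11) = 10 such elements.

Answer: 10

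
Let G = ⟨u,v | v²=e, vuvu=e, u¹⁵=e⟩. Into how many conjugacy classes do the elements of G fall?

The conjugacy classes (representative and size) are:
  [e] (size 1), [u¹⁴] (size 2), [u²] (size 2), [u³] (size 2), [u⁴] (size 2), [u¹⁰] (size 2), [u⁹] (size 2), [u⁷] (size 2), [u¹³v] (size 15).
Class equation: 1 + 2 + 2 + 2 + 2 + 2 + 2 + 2 + 15 = 30 = |G|. So G has 9 conjugacy classes.

Answer: 9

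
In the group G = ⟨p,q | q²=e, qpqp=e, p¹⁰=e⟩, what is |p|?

Compute successive powers until reaching e:
  p¹ = p, p² = p², p³ = p³, p⁴ = p⁴, p⁵ = p⁵, p⁶ = p⁶, p⁷ = p⁷, p⁸ = p⁸, p⁹ = p⁹, p¹⁰ = e.
The smallest positive k with pᵏ = e is 10.

Answer: 10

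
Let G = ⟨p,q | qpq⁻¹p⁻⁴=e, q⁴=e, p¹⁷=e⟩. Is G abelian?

p·q = pq but q·p = p⁴q, so p·q ≠ q·p and G is not abelian.

Answer: No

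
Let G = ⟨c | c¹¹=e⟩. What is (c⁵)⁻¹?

The order of (c⁵) is 11 (smallest k with (c⁵)ᵏ = e), so (c⁵)⁻¹ = (c⁵)¹⁰ = c⁶.
Check: (c⁵) · (c⁶) → (c⁵) · c⁶ = e, giving e as required.

Answer: c⁶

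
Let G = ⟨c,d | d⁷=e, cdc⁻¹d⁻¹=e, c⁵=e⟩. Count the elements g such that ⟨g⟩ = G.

G is cyclic of order 35. An element generates G iff its order is 35, and a cyclic group of order 35 has exactly φ(35) = 24 such elements.

Answer: 24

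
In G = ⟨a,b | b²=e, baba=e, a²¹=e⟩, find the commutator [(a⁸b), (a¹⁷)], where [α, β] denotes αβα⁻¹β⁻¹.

[(a⁸b), (a¹⁷)] = (a⁸b)·(a¹⁷)·(a⁸b)⁻¹·(a¹⁷)⁻¹.
  (a⁸b) · (a¹⁷) = a¹²b
  (a¹²b) · (a⁸b) = a⁴
  (a⁴) · (a⁴) = a⁸

Answer: a⁸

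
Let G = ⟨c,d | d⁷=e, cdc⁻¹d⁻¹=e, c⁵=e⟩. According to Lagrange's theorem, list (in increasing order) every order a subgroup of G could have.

|G| = 35 = 5 · 7. By Lagrange's theorem the order of any subgroup divides 35; the divisors of 35 are 1, 5, 7, 35.

Answer: 1, 5, 7, 35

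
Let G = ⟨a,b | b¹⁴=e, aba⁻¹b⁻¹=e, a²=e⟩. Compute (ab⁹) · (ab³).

Compute (ab⁹) · (ab³) by multiplying left to right and reducing via the relations at each step:
  (ab⁹) · a = b⁹
  (b⁹) · b³ = b¹²

Answer: b¹²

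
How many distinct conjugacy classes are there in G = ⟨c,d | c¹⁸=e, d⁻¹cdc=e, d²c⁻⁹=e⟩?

The conjugacy classes (representative and size) are:
  [e] (size 1), [c¹⁷] (size 2), [c¹⁶] (size 2), [c³] (size 2), [c¹⁴] (size 2), [c¹³] (size 2), [c¹²] (size 2), [c¹¹] (size 2), [c¹⁰] (size 2), [c⁹] (size 1), [c⁸d] (size 9), [cd] (size 9).
Class equation: 1 + 2 + 2 + 2 + 2 + 2 + 2 + 2 + 2 + 1 + 9 + 9 = 36 = |G|. So G has 12 conjugacy classes.

Answer: 12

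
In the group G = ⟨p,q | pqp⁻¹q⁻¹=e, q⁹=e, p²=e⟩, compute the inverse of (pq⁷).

The order of (pq⁷) is 18 (smallest k with (pq⁷)ᵏ = e), so (pq⁷)⁻¹ = (pq⁷)¹⁷ = pq².
Check: (pq⁷) · (pq²) → (pq⁷) · p = q⁷;   (q⁷) · q² = e, giving e as required.

Answer: pq²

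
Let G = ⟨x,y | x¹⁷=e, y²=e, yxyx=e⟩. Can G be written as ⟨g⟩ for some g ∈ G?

Every cyclic group is abelian. But x·y = xy while y·x = x¹⁶y, so x·y ≠ y·x and G is not abelian. Hence G is not cyclic.

Answer: No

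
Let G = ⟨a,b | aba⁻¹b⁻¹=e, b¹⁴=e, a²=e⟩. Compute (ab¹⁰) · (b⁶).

Compute (ab¹⁰) · (b⁶) by multiplying left to right and reducing via the relations at each step:
  (ab¹⁰) · b⁶ = ab²

Answer: ab²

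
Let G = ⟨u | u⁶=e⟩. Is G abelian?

G has a single generator, so G is cyclic and hence abelian.

Answer: Yes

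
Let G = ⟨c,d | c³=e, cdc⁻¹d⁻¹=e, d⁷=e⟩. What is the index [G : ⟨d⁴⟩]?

First find ord(d⁴) by computing successive powers:
  (d⁴)¹ = d⁴, (d⁴)² = d, (d⁴)³ = d⁵, (d⁴)⁴ = d², (d⁴)⁵ = d⁶, (d⁴)⁶ = d³, (d⁴)⁷ = e.
So |⟨d⁴⟩| = ord(d⁴) = 7. With |G| = 21, by Lagrange [G : ⟨d⁴⟩] = 21/7 = 3.

Answer: 3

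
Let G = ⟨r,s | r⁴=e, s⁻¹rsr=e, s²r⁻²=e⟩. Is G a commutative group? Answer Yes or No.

r·s = rs but s·r = rs⁻¹, so r·s ≠ s·r and G is not abelian.

Answer: No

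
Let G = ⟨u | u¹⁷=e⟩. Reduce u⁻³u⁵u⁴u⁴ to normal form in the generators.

Multiply left to right, reducing at each step:
  (u¹⁴) · u⁵ = u²
  (u²) · u⁴ = u⁶
  (u⁶) · u⁴ = u¹⁰

Answer: u¹⁰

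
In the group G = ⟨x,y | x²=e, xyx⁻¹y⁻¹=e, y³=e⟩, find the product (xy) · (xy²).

Compute (xy) · (xy²) by multiplying left to right and reducing via the relations at each step:
  (xy) · x = y
  y · y² = e

Answer: e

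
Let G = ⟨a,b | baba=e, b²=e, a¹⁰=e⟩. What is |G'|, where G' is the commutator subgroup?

G' = [G, G] is generated by all commutators. The generator-pair commutators are: [a, b] = a².
The subgroup they normally generate is {e, a², a⁴, a⁶, a⁸}, of order 5.
Check: |G/G'| = 20/5 = 4 is the order of the abelianisation.

Answer: 5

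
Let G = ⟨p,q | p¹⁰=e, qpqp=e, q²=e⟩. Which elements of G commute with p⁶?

⟨p⁶⟩ ⊆ C_G(p⁶) since powers of p⁶ commute with p⁶; so |C_G(p⁶)| ≥ |⟨p⁶⟩| = 5.
By orbit–stabilizer, |C_G(p⁶)| = |G| / |conj. class of p⁶| = 20 / 2 = 10.
The 10 elements commuting with p⁶ are {e, p, p², p³, p⁴, p⁵, p⁶, p⁷, p⁸, p⁹}.

Answer: {e, p, p², p³, p⁴, p⁵, p⁶, p⁷, p⁸, p⁹}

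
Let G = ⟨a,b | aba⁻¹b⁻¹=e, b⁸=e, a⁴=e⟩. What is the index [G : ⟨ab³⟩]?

First find ord(ab³) by computing successive powers:
  (ab³)¹ = ab³, (ab³)² = a²b⁶, (ab³)³ = a³b, (ab³)⁴ = b⁴, (ab³)⁵ = ab⁷, (ab³)⁶ = a²b², (ab³)⁷ = a³b⁵, (ab³)⁸ = e.
So |⟨ab³⟩| = ord(ab³) = 8. With |G| = 32, by Lagrange [G : ⟨ab³⟩] = 32/8 = 4.

Answer: 4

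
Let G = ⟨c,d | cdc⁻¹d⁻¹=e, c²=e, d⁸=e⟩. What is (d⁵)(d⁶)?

Compute (d⁵) · (d⁶) by multiplying left to right and reducing via the relations at each step:
  (d⁵) · d⁶ = d³

Answer: d³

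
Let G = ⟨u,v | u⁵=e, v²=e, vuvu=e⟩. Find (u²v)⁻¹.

The order of (u²v) is 2 (smallest k with (u²v)ᵏ = e), so (u²v)⁻¹ = (u²v)¹ = u²v.
Check: (u²v) · (u²v) → (u²v) · u² = v;   v · v = e, giving e as required.

Answer: u²v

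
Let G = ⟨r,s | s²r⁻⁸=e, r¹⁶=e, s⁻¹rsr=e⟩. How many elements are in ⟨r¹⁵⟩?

|⟨r¹⁵⟩| equals the order of r¹⁵. Compute successive powers until reaching e:
  (r¹⁵)¹ = r¹⁵, (r¹⁵)² = r¹⁴, (r¹⁵)³ = r¹³, (r¹⁵)⁴ = r¹², (r¹⁵)⁵ = r¹¹, (r¹⁵)⁶ = r¹⁰, (r¹⁵)⁷ = r⁹, (r¹⁵)⁸ = r⁸, (r¹⁵)⁹ = r⁷, (r¹⁵)¹⁰ = r⁶, (r¹⁵)¹¹ = r⁵, (r¹⁵)¹² = r⁴, (r¹⁵)¹³ = r³, (r¹⁵)¹⁴ = r², (r¹⁵)¹⁵ = r, (r¹⁵)¹⁶ = e.
The smallest positive k with (r¹⁵)ᵏ = e is 16, so |⟨r¹⁵⟩| = 16.

Answer: 16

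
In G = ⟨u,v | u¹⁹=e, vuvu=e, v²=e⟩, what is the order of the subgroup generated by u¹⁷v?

|⟨u¹⁷v⟩| equals the order of u¹⁷v. Compute successive powers until reaching e:
  (u¹⁷v)¹ = u¹⁷v, (u¹⁷v)² = e.
The smallest positive k with (u¹⁷v)ᵏ = e is 2, so |⟨u¹⁷v⟩| = 2.

Answer: 2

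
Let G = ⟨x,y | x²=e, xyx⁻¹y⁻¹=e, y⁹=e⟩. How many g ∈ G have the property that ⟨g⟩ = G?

G is cyclic of order 18. An element generates G iff its order is 18, and a cyclic group of order 18 has exactly φ(18) = 6 such elements.

Answer: 6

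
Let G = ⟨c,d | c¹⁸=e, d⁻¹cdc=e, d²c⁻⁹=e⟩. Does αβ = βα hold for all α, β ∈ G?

c·d = cd but d·c = c⁸d⁻¹, so c·d ≠ d·c and G is not abelian.

Answer: No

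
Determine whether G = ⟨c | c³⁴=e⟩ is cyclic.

|G| = 34. The element c has order 34 (its powers give 34 distinct elements), so ⟨c⟩ = G and G is cyclic.

Answer: Yes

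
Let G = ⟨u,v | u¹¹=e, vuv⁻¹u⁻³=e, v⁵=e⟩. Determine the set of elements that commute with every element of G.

An element z ∈ Z(G) iff z commutes with every generator.
For example e is central: e·u = u = u·e; e·v = v = v·e.
Whereas u ∉ Z(G) since u·v = uv ≠ u³v = v·u.
Checking each of the 55 elements this way gives Z(G) = {e}, of order 1.

Answer: {e}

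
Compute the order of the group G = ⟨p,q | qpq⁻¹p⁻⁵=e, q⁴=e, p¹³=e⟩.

Enumerate words in the generators, reducing via the relations: the distinct elements are
  {e, p, q, pq, p², p³, p⁴, p⁵, p⁶, p⁷, p⁸, p⁹, q², q³, pq², pq³, p²q, p³q, p¹², p¹¹, p¹⁰, p⁴q, p⁵q, p⁶q, p⁷q, p⁸q, p⁹q, p²q², p²q³, p³q², p³q³, p¹²q, p¹¹q, p¹⁰q, p⁴q², p⁴q³, p⁵q², p⁵q³, p⁶q², p⁶q³, p⁷q², p⁷q³, p⁸q², p⁸q³, p⁹q², p⁹q³, p¹²q², p¹²q³, p¹¹q², p¹¹q³, p¹⁰q², p¹⁰q³}.
No further products give new elements, so |G| = 52.

Answer: 52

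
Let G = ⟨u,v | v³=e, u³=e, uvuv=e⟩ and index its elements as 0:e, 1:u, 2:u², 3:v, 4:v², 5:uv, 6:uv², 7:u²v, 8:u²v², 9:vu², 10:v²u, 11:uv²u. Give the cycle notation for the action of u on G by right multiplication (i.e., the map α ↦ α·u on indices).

(0 1 2)(3 8 9)(4 10 5)(6 11 7)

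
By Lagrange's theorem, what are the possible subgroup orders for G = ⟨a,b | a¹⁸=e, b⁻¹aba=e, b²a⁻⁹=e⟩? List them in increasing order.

|G| = 36 = 2² · 3². By Lagrange's theorem the order of any subgroup divides 36; the divisors of 36 are 1, 2, 3, 4, 6, 9, 12, 18, 36.

Answer: 1, 2, 3, 4, 6, 9, 12, 18, 36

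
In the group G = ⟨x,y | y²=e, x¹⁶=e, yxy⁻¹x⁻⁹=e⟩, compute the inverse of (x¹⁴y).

The order of (x¹⁴y) is 8 (smallest k with (x¹⁴y)ᵏ = e), so (x¹⁴y)⁻¹ = (x¹⁴y)⁷ = x²y.
Check: (x¹⁴y) · (x²y) → (x¹⁴y) · x² = y;   y · y = e, giving e as required.

Answer: x²y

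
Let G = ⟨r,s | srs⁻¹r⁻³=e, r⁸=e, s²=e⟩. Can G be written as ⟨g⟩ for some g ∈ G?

Every cyclic group is abelian. But r·s = rs while s·r = r³s, so r·s ≠ s·r and G is not abelian. Hence G is not cyclic.

Answer: No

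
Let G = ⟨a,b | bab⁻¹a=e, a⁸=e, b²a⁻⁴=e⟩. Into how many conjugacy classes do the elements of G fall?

The conjugacy classes (representative and size) are:
  [e] (size 1), [a⁷] (size 2), [a²] (size 2), [a⁵] (size 2), [a⁴] (size 1), [a²b⁻¹] (size 4), [a³b] (size 4).
Class equation: 1 + 2 + 2 + 2 + 1 + 4 + 4 = 16 = |G|. So G has 7 conjugacy classes.

Answer: 7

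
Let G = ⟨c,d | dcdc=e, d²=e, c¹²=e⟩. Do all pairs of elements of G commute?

c·d = cd but d·c = c¹¹d, so c·d ≠ d·c and G is not abelian.

Answer: No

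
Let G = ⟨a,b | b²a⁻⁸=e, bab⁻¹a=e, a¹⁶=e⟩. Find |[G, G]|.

G' = [G, G] is generated by all commutators. The generator-pair commutators are: [a, b] = a².
The subgroup they normally generate is {e, a², a⁴, a⁶, a⁸, a¹⁰, a¹², a¹⁴}, of order 8.
Check: |G/G'| = 32/8 = 4 is the order of the abelianisation.

Answer: 8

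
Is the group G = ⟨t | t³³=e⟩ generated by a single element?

|G| = 33. The element t has order 33 (its powers give 33 distinct elements), so ⟨t⟩ = G and G is cyclic.

Answer: Yes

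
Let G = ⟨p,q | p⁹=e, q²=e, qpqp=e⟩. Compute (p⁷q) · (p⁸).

Compute (p⁷q) · (p⁸) by multiplying left to right and reducing via the relations at each step:
  (p⁷q) · p⁸ = p⁸q

Answer: p⁸q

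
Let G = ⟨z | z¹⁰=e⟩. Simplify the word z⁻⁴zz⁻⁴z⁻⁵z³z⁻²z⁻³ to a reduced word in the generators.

Multiply left to right, reducing at each step:
  (z⁶) · z = z⁷
  (z⁷) · z⁻⁴ = z³
  (z³) · z⁻⁵ = z⁸
  (z⁸) · z³ = z
  z · z⁻² = z⁹
  (z⁹) · z⁻³ = z⁶

Answer: z⁶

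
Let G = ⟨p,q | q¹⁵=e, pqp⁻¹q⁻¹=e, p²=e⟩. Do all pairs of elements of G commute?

Each pair of generators commutes: p·q = pq = q·p. Since the generators pairwise commute, every element of G commutes with every other, so G is abelian.

Answer: Yes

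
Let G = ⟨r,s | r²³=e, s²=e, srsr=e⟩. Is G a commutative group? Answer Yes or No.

r·s = rs but s·r = r²²s, so r·s ≠ s·r and G is not abelian.

Answer: No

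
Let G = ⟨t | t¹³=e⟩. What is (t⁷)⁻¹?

The order of (t⁷) is 13 (smallest k with (t⁷)ᵏ = e), so (t⁷)⁻¹ = (t⁷)¹² = t⁶.
Check: (t⁷) · (t⁶) → (t⁷) · t⁶ = e, giving e as required.

Answer: t⁶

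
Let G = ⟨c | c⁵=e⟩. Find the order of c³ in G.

Compute successive powers until reaching e:
  (c³)¹ = c³, (c³)² = c, (c³)³ = c⁴, (c³)⁴ = c², (c³)⁵ = e.
The smallest positive k with (c³)ᵏ = e is 5.

Answer: 5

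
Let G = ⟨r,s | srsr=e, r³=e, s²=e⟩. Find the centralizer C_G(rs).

⟨rs⟩ ⊆ C_G(rs) since powers of rs commute with rs; so |C_G(rs)| ≥ |⟨rs⟩| = 2.
By orbit–stabilizer, |C_G(rs)| = |G| / |conj. class of rs| = 6 / 3 = 2.
The 2 elements commuting with rs are {e, rs}.

Answer: {e, rs}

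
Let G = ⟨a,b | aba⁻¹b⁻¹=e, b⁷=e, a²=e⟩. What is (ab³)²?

Compute successive powers of (ab³), reducing at each step:
  (ab³)²: (ab³) · a = b³;   (b³) · b³ = b⁶

Answer: b⁶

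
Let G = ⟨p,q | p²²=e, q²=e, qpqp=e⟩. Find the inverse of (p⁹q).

The order of (p⁹q) is 2 (smallest k with (p⁹q)ᵏ = e), so (p⁹q)⁻¹ = (p⁹q)¹ = p⁹q.
Check: (p⁹q) · (p⁹q) → (p⁹q) · p⁹ = q;   q · q = e, giving e as required.

Answer: p⁹q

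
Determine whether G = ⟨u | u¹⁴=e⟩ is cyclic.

|G| = 14. The element u has order 14 (its powers give 14 distinct elements), so ⟨u⟩ = G and G is cyclic.

Answer: Yes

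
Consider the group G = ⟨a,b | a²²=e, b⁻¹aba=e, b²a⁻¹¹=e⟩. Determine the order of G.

Enumerate words in the generators, reducing via the relations: the distinct elements are
  {a, b, e, ab, a², a³, a⁴, a⁵, a⁶, a⁷, a⁸, a⁹, a²b, a²¹, a²⁰, a³b, a¹², a¹³, a¹¹, a¹⁰, a¹⁴, a¹⁵, a¹⁶, a¹⁷, a¹⁸, a¹⁹, a⁴b, a⁵b, a⁶b, a⁷b, a⁸b, a⁹b, b⁻¹, ab⁻¹, a¹⁰b, a²b⁻¹, a³b⁻¹, a⁴b⁻¹, a⁵b⁻¹, a⁶b⁻¹, a⁷b⁻¹, a⁸b⁻¹, a⁹b⁻¹, a¹⁰b⁻¹}.
No further products give new elements, so |G| = 44.

Answer: 44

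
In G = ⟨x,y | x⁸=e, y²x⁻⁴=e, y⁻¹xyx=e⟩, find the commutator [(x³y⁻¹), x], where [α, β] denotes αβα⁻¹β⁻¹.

[(x³y⁻¹), x] = (x³y⁻¹)·x·(x³y⁻¹)⁻¹·x⁻¹.
  (x³y⁻¹) · x = x²y⁻¹
  (x²y⁻¹) · (x³y) = x⁷
  (x⁷) · (x⁷) = x⁶

Answer: x⁶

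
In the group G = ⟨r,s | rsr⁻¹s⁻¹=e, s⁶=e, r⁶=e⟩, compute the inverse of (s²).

The order of (s²) is 3 (smallest k with (s²)ᵏ = e), so (s²)⁻¹ = (s²)² = s⁴.
Check: (s²) · (s⁴) → (s²) · s⁴ = e, giving e as required.

Answer: s⁴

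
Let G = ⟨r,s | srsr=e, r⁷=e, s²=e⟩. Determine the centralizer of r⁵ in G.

⟨r⁵⟩ ⊆ C_G(r⁵) since powers of r⁵ commute with r⁵; so |C_G(r⁵)| ≥ |⟨r⁵⟩| = 7.
By orbit–stabilizer, |C_G(r⁵)| = |G| / |conj. class of r⁵| = 14 / 2 = 7.
The 7 elements commuting with r⁵ are {e, r, r², r³, r⁴, r⁵, r⁶}.

Answer: {e, r, r², r³, r⁴, r⁵, r⁶}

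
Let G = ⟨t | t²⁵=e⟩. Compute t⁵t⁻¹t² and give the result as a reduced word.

Multiply left to right, reducing at each step:
  (t⁵) · t⁻¹ = t⁴
  (t⁴) · t² = t⁶

Answer: t⁶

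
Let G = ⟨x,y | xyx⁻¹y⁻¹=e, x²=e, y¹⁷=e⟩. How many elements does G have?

Enumerate words in the generators, reducing via the relations: the distinct elements are
  {e, x, y, xy, y², y³, y⁴, y⁵, y⁶, y⁷, y⁸, y⁹, xy², xy³, xy⁴, xy⁵, xy⁶, xy⁷, xy⁸, xy⁹, y¹², y¹³, y¹¹, y¹⁰, y¹⁴, y¹⁵, y¹⁶, xy¹², xy¹³, xy¹¹, xy¹⁰, xy¹⁴, xy¹⁵, xy¹⁶}.
No further products give new elements, so |G| = 34.

Answer: 34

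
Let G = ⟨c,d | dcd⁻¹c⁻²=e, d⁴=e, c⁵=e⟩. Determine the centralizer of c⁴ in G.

⟨c⁴⟩ ⊆ C_G(c⁴) since powers of c⁴ commute with c⁴; so |C_G(c⁴)| ≥ |⟨c⁴⟩| = 5.
By orbit–stabilizer, |C_G(c⁴)| = |G| / |conj. class of c⁴| = 20 / 4 = 5.
The 5 elements commuting with c⁴ are {e, c, c², c³, c⁴}.

Answer: {e, c, c², c³, c⁴}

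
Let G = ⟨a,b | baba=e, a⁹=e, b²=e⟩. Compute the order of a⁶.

Compute successive powers until reaching e:
  (a⁶)¹ = a⁶, (a⁶)² = a³, (a⁶)³ = e.
The smallest positive k with (a⁶)ᵏ = e is 3.

Answer: 3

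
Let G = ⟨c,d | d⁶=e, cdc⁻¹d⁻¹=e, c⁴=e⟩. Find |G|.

Enumerate words in the generators, reducing via the relations: the distinct elements are
  {c, d, e, cd, c², c³, d², d³, d⁴, d⁵, cd², cd³, cd⁴, cd⁵, c²d, c³d, c²d², c²d³, c²d⁴, c²d⁵, c³d², c³d³, c³d⁴, c³d⁵}.
No further products give new elements, so |G| = 24.

Answer: 24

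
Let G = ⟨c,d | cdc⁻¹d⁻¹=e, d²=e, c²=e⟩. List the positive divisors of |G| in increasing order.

|G| = 4 = 2². By Lagrange's theorem the order of any subgroup divides 4; the divisors of 4 are 1, 2, 4.

Answer: 1, 2, 4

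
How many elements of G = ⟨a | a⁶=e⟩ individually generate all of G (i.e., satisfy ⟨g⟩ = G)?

G is cyclic of order 6. An element generates G iff its order is 6, and a cyclic group of order 6 has exactly φ(6) = 2 such elements.

Answer: 2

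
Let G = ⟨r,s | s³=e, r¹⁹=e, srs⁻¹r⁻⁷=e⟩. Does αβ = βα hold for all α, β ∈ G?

r·s = rs but s·r = r⁷s, so r·s ≠ s·r and G is not abelian.

Answer: No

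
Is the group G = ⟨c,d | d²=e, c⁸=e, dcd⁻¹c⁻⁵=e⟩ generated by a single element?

Every cyclic group is abelian. But c·d = cd while d·c = c⁵d, so c·d ≠ d·c and G is not abelian. Hence G is not cyclic.

Answer: No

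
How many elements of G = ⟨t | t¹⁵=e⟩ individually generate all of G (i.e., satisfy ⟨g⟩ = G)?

G is cyclic of order 15. An element generates G iff its order is 15, and a cyclic group of order 15 has exactly φ(15) = 8 such elements.

Answer: 8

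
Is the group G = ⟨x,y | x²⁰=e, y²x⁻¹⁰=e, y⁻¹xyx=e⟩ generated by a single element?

Every cyclic group is abelian. But x·y = xy while y·x = x⁹y⁻¹, so x·y ≠ y·x and G is not abelian. Hence G is not cyclic.

Answer: No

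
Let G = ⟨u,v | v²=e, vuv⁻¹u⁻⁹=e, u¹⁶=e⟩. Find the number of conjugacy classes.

The conjugacy classes (representative and size) are:
  [e] (size 1), [u⁹] (size 2), [u²] (size 1), [u³] (size 2), [u⁴] (size 1), [u¹³] (size 2), [u⁶] (size 1), [u¹⁵] (size 2), [u⁸] (size 1), [u¹⁰] (size 1), [u¹²] (size 1), [u¹⁴] (size 1), [v] (size 2), [uv] (size 2), [u²v] (size 2), [u¹¹v] (size 2), [u⁴v] (size 2), [u¹³v] (size 2), [u¹⁴v] (size 2), [u¹⁵v] (size 2).
Class equation: 1 + 2 + 1 + 2 + 1 + 2 + 1 + 2 + 1 + 1 + 1 + 1 + 2 + 2 + 2 + 2 + 2 + 2 + 2 + 2 = 32 = |G|. So G has 20 conjugacy classes.

Answer: 20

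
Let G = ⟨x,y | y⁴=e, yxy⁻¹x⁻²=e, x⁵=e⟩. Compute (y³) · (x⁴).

Compute (y³) · (x⁴) by multiplying left to right and reducing via the relations at each step:
  (y³) · x⁴ = x²y³

Answer: x²y³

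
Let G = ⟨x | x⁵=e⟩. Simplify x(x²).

Compute x · (x²) by multiplying left to right and reducing via the relations at each step:
  x · x² = x³

Answer: x³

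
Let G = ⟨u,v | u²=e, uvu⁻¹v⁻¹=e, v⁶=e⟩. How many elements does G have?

Enumerate words in the generators, reducing via the relations: the distinct elements are
  {e, u, v, uv, v², v³, v⁴, v⁵, uv², uv³, uv⁴, uv⁵}.
No further products give new elements, so |G| = 12.

Answer: 12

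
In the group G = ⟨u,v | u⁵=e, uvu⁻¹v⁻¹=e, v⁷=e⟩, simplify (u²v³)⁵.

Compute successive powers of (u²v³), reducing at each step:
  (u²v³)²: (u²v³) · u² = u⁴v³;   (u⁴v³) · v³ = u⁴v⁶
  (u²v³)³: (u⁴v⁶) · u² = uv⁶;   (uv⁶) · v³ = uv²
  (u²v³)⁴: (uv²) · u² = u³v²;   (u³v²) · v³ = u³v⁵
  (u²v³)⁵: (u³v⁵) · u² = v⁵;   (v⁵) · v³ = v

Answer: v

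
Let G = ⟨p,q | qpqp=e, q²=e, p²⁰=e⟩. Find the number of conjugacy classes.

The conjugacy classes (representative and size) are:
  [e] (size 1), [p] (size 2), [p¹⁸] (size 2), [p³] (size 2), [p⁴] (size 2), [p¹⁵] (size 2), [p¹⁴] (size 2), [p⁷] (size 2), [p¹²] (size 2), [p¹¹] (size 2), [p¹⁰] (size 1), [p¹⁸q] (size 10), [p⁵q] (size 10).
Class equation: 1 + 2 + 2 + 2 + 2 + 2 + 2 + 2 + 2 + 2 + 1 + 10 + 10 = 40 = |G|. So G has 13 conjugacy classes.

Answer: 13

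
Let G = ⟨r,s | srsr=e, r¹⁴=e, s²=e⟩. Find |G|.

Enumerate words in the generators, reducing via the relations: the distinct elements are
  {e, r, s, rs, r², r³, r⁴, r⁵, r⁶, r⁷, r⁸, r⁹, r²s, r³s, r¹², r¹³, r¹¹, r¹⁰, r⁴s, r⁵s, r⁶s, r⁷s, r⁸s, r⁹s, r¹²s, r¹³s, r¹¹s, r¹⁰s}.
No further products give new elements, so |G| = 28.

Answer: 28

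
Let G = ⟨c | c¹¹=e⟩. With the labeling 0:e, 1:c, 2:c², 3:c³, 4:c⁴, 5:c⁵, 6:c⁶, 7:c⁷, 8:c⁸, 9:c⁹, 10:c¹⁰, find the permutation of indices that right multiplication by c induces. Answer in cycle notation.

(0 1 2 3 4 5 6 7 8 9 10)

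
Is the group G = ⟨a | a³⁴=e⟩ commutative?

G has a single generator, so G is cyclic and hence abelian.

Answer: Yes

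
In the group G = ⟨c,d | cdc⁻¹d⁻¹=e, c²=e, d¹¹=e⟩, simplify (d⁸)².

Compute successive powers of (d⁸), reducing at each step:
  (d⁸)²: (d⁸) · d⁸ = d⁵

Answer: d⁵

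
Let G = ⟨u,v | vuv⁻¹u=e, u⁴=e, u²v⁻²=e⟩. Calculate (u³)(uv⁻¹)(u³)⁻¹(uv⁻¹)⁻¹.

[(u³), (uv⁻¹)] = (u³)·(uv⁻¹)·(u³)⁻¹·(uv⁻¹)⁻¹.
  (u³) · (uv⁻¹) = v⁻¹
  (v⁻¹) · u = uv
  (uv) · (uv) = u²

Answer: u²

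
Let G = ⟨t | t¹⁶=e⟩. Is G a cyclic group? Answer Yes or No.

|G| = 16. The element t has order 16 (its powers give 16 distinct elements), so ⟨t⟩ = G and G is cyclic.

Answer: Yes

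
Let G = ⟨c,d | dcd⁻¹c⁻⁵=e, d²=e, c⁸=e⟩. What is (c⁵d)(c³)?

Compute (c⁵d) · (c³) by multiplying left to right and reducing via the relations at each step:
  (c⁵d) · c³ = c⁴d

Answer: c⁴d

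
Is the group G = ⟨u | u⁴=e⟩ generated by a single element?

|G| = 4. The element u has order 4 (its powers give 4 distinct elements), so ⟨u⟩ = G and G is cyclic.

Answer: Yes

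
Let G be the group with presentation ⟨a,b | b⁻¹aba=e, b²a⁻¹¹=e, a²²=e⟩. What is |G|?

Enumerate words in the generators, reducing via the relations: the distinct elements are
  {a, b, e, ab, a², a³, a⁴, a⁵, a⁶, a⁷, a⁸, a⁹, a²b, a²¹, a²⁰, a³b, a¹², a¹³, a¹¹, a¹⁰, a¹⁴, a¹⁵, a¹⁶, a¹⁷, a¹⁸, a¹⁹, a⁴b, a⁵b, a⁶b, a⁷b, a⁸b, a⁹b, b⁻¹, ab⁻¹, a¹⁰b, a²b⁻¹, a³b⁻¹, a⁴b⁻¹, a⁵b⁻¹, a⁶b⁻¹, a⁷b⁻¹, a⁸b⁻¹, a⁹b⁻¹, a¹⁰b⁻¹}.
No further products give new elements, so |G| = 44.

Answer: 44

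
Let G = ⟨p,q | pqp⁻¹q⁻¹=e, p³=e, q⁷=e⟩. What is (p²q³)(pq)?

Compute (p²q³) · (pq) by multiplying left to right and reducing via the relations at each step:
  (p²q³) · p = q³
  (q³) · q = q⁴

Answer: q⁴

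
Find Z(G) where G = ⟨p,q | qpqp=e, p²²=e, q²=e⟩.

An element z ∈ Z(G) iff z commutes with every generator.
For example p¹¹ is central: (p¹¹)·p = p¹² = p·(p¹¹); (p¹¹)·q = p¹¹q = q·(p¹¹).
Whereas p ∉ Z(G) since p·q = pq ≠ p²¹q = q·p.
Checking each of the 44 elements this way gives Z(G) = {e, p¹¹}, of order 2.

Answer: {e, p¹¹}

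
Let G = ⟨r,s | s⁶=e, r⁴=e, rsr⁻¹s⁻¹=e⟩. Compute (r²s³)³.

Compute successive powers of (r²s³), reducing at each step:
  (r²s³)²: (r²s³) · r² = s³;   (s³) · s³ = e
  (r²s³)³: e · r² = r²;   (r²) · s³ = r²s³

Answer: r²s³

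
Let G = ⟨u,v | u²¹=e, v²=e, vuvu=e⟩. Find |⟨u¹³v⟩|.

|⟨u¹³v⟩| equals the order of u¹³v. Compute successive powers until reaching e:
  (u¹³v)¹ = u¹³v, (u¹³v)² = e.
The smallest positive k with (u¹³v)ᵏ = e is 2, so |⟨u¹³v⟩| = 2.

Answer: 2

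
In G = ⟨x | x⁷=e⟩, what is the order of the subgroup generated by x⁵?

|⟨x⁵⟩| equals the order of x⁵. Compute successive powers until reaching e:
  (x⁵)¹ = x⁵, (x⁵)² = x³, (x⁵)³ = x, (x⁵)⁴ = x⁶, (x⁵)⁵ = x⁴, (x⁵)⁶ = x², (x⁵)⁷ = e.
The smallest positive k with (x⁵)ᵏ = e is 7, so |⟨x⁵⟩| = 7.

Answer: 7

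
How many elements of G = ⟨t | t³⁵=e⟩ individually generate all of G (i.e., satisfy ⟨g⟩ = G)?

G is cyclic of order 35. An element generates G iff its order is 35, and a cyclic group of order 35 has exactly φ(35) = 24 such elements.

Answer: 24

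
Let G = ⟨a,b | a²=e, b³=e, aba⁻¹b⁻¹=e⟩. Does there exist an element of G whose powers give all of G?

|G| = 6. The element ab has order 6 (its powers give 6 distinct elements), so ⟨ab⟩ = G and G is cyclic.

Answer: Yes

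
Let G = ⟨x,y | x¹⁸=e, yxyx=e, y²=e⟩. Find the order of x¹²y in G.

Compute successive powers until reaching e:
  (x¹²y)¹ = x¹²y, (x¹²y)² = e.
The smallest positive k with (x¹²y)ᵏ = e is 2.

Answer: 2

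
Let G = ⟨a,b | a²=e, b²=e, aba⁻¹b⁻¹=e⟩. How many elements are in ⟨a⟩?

|⟨a⟩| equals the order of a. Compute successive powers until reaching e:
  a¹ = a, a² = e.
The smallest positive k with aᵏ = e is 2, so |⟨a⟩| = 2.

Answer: 2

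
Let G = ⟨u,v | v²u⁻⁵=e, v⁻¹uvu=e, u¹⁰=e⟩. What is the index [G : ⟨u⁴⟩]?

First find ord(u⁴) by computing successive powers:
  (u⁴)¹ = u⁴, (u⁴)² = u⁸, (u⁴)³ = u², (u⁴)⁴ = u⁶, (u⁴)⁵ = e.
So |⟨u⁴⟩| = ord(u⁴) = 5. With |G| = 20, by Lagrange [G : ⟨u⁴⟩] = 20/5 = 4.

Answer: 4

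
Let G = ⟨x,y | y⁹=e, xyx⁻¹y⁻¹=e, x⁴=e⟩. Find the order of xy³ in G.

Compute successive powers until reaching e:
  (xy³)¹ = xy³, (xy³)² = x²y⁶, (xy³)³ = x³, (xy³)⁴ = y³, (xy³)⁵ = xy⁶, (xy³)⁶ = x², (xy³)⁷ = x³y³, (xy³)⁸ = y⁶, (xy³)⁹ = x, (xy³)¹⁰ = x²y³, (xy³)¹¹ = x³y⁶, (xy³)¹² = e.
The smallest positive k with (xy³)ᵏ = e is 12.

Answer: 12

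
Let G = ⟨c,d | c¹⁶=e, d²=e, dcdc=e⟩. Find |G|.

Enumerate words in the generators, reducing via the relations: the distinct elements are
  {c, d, e, cd, c², c³, c⁴, c⁵, c⁶, c⁷, c⁸, c⁹, c²d, c³d, c¹², c¹³, c¹¹, c¹⁰, c¹⁴, c¹⁵, c⁴d, c⁵d, c⁶d, c⁷d, c⁸d, c⁹d, c¹²d, c¹³d, c¹¹d, c¹⁰d, c¹⁴d, c¹⁵d}.
No further products give new elements, so |G| = 32.

Answer: 32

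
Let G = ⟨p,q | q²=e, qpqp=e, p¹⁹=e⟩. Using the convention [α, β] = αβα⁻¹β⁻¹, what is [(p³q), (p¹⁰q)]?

[(p³q), (p¹⁰q)] = (p³q)·(p¹⁰q)·(p³q)⁻¹·(p¹⁰q)⁻¹.
  (p³q) · (p¹⁰q) = p¹²
  (p¹²) · (p³q) = p¹⁵q
  (p¹⁵q) · (p¹⁰q) = p⁵

Answer: p⁵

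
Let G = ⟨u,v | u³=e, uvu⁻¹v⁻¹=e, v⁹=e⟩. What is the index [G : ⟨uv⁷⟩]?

First find ord(uv⁷) by computing successive powers:
  (uv⁷)¹ = uv⁷, (uv⁷)² = u²v⁵, (uv⁷)³ = v³, (uv⁷)⁴ = uv, (uv⁷)⁵ = u²v⁸, (uv⁷)⁶ = v⁶, (uv⁷)⁷ = uv⁴, (uv⁷)⁸ = u²v², (uv⁷)⁹ = e.
So |⟨uv⁷⟩| = ord(uv⁷) = 9. With |G| = 27, by Lagrange [G : ⟨uv⁷⟩] = 27/9 = 3.

Answer: 3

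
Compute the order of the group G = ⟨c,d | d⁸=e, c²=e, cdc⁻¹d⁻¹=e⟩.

Enumerate words in the generators, reducing via the relations: the distinct elements are
  {c, d, e, cd, d², d³, d⁴, d⁵, d⁶, d⁷, cd², cd³, cd⁴, cd⁵, cd⁶, cd⁷}.
No further products give new elements, so |G| = 16.

Answer: 16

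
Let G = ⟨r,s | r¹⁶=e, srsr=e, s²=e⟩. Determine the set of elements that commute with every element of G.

An element z ∈ Z(G) iff z commutes with every generator.
For example r⁸ is central: (r⁸)·r = r⁹ = r·(r⁸); (r⁸)·s = r⁸s = s·(r⁸).
Whereas r ∉ Z(G) since r·s = rs ≠ r¹⁵s = s·r.
Checking each of the 32 elements this way gives Z(G) = {e, r⁸}, of order 2.

Answer: {e, r⁸}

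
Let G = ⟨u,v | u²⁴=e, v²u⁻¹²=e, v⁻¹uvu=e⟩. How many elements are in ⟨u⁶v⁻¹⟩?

|⟨u⁶v⁻¹⟩| equals the order of u⁶v⁻¹. Compute successive powers until reaching e:
  (u⁶v⁻¹)¹ = u⁶v⁻¹, (u⁶v⁻¹)² = u¹², (u⁶v⁻¹)³ = u⁶v, (u⁶v⁻¹)⁴ = e.
The smallest positive k with (u⁶v⁻¹)ᵏ = e is 4, so |⟨u⁶v⁻¹⟩| = 4.

Answer: 4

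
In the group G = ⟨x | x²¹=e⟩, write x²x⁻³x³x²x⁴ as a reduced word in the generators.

Multiply left to right, reducing at each step:
  (x²) · x⁻³ = x²⁰
  (x²⁰) · x³ = x²
  (x²) · x² = x⁴
  (x⁴) · x⁴ = x⁸

Answer: x⁸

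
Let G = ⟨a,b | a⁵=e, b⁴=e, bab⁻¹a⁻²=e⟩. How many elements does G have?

Enumerate words in the generators, reducing via the relations: the distinct elements are
  {a, b, e, ab, a², a³, a⁴, b², b³, ab², ab³, a²b, a³b, a⁴b, a²b², a²b³, a³b², a³b³, a⁴b², a⁴b³}.
No further products give new elements, so |G| = 20.

Answer: 20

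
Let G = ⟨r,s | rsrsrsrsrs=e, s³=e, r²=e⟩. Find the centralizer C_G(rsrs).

⟨rsrs⟩ ⊆ C_G(rsrs) since powers of rsrs commute with rsrs; so |C_G(rsrs)| ≥ |⟨rsrs⟩| = 5.
By orbit–stabilizer, |C_G(rsrs)| = |G| / |conj. class of rsrs| = 60 / 12 = 5.
The 5 elements commuting with rsrs are {e, rs, rsrs, s²rs²r, s²r}.

Answer: {e, rs, rsrs, s²rs²r, s²r}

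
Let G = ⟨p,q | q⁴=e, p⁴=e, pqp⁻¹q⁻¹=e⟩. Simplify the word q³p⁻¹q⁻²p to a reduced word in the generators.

Multiply left to right, reducing at each step:
  (q³) · p⁻¹ = p³q³
  (p³q³) · q⁻² = p³q
  (p³q) · p = q

Answer: q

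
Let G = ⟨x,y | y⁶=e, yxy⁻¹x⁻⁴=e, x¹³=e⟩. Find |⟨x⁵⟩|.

|⟨x⁵⟩| equals the order of x⁵. Compute successive powers until reaching e:
  (x⁵)¹ = x⁵, (x⁵)² = x¹⁰, (x⁵)³ = x², (x⁵)⁴ = x⁷, (x⁵)⁵ = x¹², (x⁵)⁶ = x⁴, (x⁵)⁷ = x⁹, (x⁵)⁸ = x, (x⁵)⁹ = x⁶, (x⁵)¹⁰ = x¹¹, (x⁵)¹¹ = x³, (x⁵)¹² = x⁸, (x⁵)¹³ = e.
The smallest positive k with (x⁵)ᵏ = e is 13, so |⟨x⁵⟩| = 13.

Answer: 13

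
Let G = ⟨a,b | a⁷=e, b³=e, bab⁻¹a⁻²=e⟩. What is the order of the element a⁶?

Compute successive powers until reaching e:
  (a⁶)¹ = a⁶, (a⁶)² = a⁵, (a⁶)³ = a⁴, (a⁶)⁴ = a³, (a⁶)⁵ = a², (a⁶)⁶ = a, (a⁶)⁷ = e.
The smallest positive k with (a⁶)ᵏ = e is 7.

Answer: 7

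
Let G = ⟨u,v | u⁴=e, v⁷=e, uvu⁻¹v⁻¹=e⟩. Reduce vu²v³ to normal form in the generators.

Multiply left to right, reducing at each step:
  v · u² = u²v
  (u²v) · v³ = u²v⁴

Answer: u²v⁴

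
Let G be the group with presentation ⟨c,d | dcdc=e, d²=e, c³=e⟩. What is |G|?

Enumerate words in the generators, reducing via the relations: the distinct elements are
  {c, d, e, cd, c², c²d}.
No further products give new elements, so |G| = 6.

Answer: 6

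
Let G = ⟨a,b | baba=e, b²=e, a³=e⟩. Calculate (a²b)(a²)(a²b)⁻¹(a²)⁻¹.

[(a²b), (a²)] = (a²b)·(a²)·(a²b)⁻¹·(a²)⁻¹.
  (a²b) · (a²) = b
  b · (a²b) = a
  a · a = a²

Answer: a²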